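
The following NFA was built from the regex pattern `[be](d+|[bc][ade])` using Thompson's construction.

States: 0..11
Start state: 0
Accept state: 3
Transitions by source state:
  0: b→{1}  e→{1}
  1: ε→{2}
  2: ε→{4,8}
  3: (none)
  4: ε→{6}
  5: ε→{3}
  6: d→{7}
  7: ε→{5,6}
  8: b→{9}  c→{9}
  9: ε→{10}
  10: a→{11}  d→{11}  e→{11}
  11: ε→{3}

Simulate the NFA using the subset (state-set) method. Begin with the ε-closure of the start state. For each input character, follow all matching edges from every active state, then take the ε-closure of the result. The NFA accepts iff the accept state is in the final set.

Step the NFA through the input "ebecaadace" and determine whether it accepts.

Answer: REJECT

Steps:
initial (ε-close {0}): {0}
'e' @ 1: {1,2,4,6,8}
'b' @ 2: {9,10}
'e' @ 3: {3,11}  ✓accept
'c' @ 4: {}  — dead — no transitions
rest 'aadace' ignored (set empty)
end set {} — state 3 not in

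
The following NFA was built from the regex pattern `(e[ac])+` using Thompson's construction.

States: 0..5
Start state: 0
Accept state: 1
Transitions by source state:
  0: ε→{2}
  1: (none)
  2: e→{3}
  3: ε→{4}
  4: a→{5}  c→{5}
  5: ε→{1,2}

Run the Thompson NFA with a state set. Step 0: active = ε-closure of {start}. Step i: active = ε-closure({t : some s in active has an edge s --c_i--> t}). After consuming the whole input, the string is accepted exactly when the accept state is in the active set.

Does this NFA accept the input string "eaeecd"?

Answer: REJECT

Trace:
S₀ = ε-closure({0}) = {0,2}
'e' @ 1: {3,4}
'a' @ 2: {1,2,5}  ✓accept
'e' @ 3: {3,4}
'e' @ 4: {}  — state set empty
rest 'cd' ignored (set empty)
after full input: {}  (accept=1 not in)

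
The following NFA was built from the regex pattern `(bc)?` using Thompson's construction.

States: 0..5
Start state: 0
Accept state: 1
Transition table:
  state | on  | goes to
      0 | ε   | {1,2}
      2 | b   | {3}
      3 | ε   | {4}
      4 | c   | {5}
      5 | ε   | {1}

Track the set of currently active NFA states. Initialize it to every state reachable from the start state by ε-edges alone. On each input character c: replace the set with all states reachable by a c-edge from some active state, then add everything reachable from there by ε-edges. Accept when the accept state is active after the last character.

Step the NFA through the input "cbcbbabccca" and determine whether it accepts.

Answer: REJECT

Trace:
S₀ = ε-closure({0}) = {0,1,2}
'c' @ 1: {}  — no active states
rest 'bcbbabccca' ignored (set empty)
after full input: {}  (accept=1 not in)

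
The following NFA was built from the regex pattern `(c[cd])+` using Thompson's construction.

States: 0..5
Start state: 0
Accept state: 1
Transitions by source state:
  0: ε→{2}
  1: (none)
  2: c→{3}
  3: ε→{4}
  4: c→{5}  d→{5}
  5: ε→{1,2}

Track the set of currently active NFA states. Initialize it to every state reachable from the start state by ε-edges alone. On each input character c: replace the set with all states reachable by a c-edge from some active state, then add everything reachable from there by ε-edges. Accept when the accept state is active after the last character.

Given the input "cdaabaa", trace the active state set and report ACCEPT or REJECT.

Answer: REJECT

Trace:
start: ε-closure({0}) = {0,2}
'c' @ 1: {3,4}
'd' @ 2: {1,2,5}  ✓accept
'a' @ 3: {}  — dead — no transitions
rest 'abaa' ignored (set empty)
final: {}; accept 1 not in set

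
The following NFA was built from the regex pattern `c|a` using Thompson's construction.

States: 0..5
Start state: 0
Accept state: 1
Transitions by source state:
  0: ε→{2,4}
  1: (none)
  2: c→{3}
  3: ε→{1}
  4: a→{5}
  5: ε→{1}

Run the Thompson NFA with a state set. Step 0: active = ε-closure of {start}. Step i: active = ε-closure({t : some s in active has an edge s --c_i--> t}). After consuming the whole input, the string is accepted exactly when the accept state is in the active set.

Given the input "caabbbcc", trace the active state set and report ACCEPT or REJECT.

Answer: REJECT

Steps:
S₀ = ε-closure({0}) = {0,2,4}
'c' @ 1: {1,3}  ✓accept
'a' @ 2: {}  — no active states
rest 'abbbcc' ignored (set empty)
end set {} — state 1 not in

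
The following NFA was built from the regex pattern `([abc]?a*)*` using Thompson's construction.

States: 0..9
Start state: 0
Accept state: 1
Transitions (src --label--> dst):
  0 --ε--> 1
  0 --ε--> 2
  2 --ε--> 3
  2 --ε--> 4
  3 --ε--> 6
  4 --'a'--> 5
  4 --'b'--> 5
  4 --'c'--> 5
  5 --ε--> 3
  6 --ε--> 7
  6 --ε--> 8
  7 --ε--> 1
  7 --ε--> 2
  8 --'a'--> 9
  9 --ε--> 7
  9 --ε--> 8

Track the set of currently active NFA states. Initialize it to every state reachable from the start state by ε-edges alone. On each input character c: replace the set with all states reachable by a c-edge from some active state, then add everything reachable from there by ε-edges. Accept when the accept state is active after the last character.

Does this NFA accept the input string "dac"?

Answer: REJECT

Steps:
S₀ = ε-closure({0}) = {0,1,2,3,4,6,7,8}
'd' @ 1: {}  — dead — no transitions
rest 'ac' ignored (set empty)
final: {}; accept 1 not in set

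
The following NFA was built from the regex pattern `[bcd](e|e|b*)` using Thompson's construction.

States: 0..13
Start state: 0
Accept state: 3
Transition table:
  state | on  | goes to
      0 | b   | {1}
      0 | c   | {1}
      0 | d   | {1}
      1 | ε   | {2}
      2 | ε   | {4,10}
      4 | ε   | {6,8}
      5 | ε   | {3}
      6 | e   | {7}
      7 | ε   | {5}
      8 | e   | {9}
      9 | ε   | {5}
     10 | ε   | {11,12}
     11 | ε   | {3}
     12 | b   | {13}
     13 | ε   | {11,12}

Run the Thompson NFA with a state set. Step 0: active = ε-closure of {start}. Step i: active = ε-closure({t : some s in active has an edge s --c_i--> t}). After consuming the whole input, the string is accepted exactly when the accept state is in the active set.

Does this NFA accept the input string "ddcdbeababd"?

Answer: REJECT

Derivation:
S₀ = ε-closure({0}) = {0}
'd' @ 1: {1,2,3,4,6,8,10,11,12}  ✓accept
'd' @ 2: {}  — state set empty
rest 'cdbeababd' ignored (set empty)
final: {}; accept 3 not in set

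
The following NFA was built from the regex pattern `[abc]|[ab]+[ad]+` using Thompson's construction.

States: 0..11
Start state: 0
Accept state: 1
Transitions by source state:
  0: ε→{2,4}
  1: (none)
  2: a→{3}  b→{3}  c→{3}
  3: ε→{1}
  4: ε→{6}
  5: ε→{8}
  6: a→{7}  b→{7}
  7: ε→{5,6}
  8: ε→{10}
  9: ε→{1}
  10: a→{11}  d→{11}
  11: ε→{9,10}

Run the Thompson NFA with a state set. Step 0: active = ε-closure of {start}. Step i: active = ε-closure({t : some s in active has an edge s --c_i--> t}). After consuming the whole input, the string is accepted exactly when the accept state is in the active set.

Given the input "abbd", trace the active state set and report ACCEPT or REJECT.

S₀ = ε-closure({0}) = {0,2,4,6}
'a' @ 1: {1,3,5,6,7,8,10}  [accepting]
'b' @ 2: {5,6,7,8,10}
'b' @ 3: {5,6,7,8,10}
'd' @ 4: {1,9,10,11}  [accepting]
end set {1,9,10,11} — state 1 in

Answer: ACCEPT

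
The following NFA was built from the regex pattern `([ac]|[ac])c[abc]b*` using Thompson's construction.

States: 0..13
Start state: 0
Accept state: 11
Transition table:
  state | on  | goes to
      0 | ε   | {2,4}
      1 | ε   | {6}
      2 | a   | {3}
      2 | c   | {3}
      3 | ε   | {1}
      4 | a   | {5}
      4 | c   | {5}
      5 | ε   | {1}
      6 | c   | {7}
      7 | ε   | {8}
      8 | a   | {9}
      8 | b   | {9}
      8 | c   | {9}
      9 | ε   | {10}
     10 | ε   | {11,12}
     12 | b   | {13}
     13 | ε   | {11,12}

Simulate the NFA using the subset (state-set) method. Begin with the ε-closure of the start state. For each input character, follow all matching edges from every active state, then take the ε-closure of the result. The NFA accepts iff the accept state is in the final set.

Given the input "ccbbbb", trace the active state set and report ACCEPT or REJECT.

start: ε-closure({0}) = {0,2,4}
'c' @ 1: {1,3,5,6}
'c' @ 2: {7,8}
'b' @ 3: {9,10,11,12}  [accepting]
'b' @ 4: {11,12,13}  [accepting]
'b' @ 5: {11,12,13}  [accepting]
'b' @ 6: {11,12,13}  [accepting]
after full input: {11,12,13}  (accept=11 in)

Answer: ACCEPT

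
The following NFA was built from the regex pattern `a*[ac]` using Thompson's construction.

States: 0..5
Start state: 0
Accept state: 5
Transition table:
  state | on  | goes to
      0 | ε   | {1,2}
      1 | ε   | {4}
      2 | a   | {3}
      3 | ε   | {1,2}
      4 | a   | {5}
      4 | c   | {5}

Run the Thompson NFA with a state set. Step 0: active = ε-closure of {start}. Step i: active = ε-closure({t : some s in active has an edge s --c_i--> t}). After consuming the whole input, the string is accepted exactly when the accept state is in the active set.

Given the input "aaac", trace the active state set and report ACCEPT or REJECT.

start: ε-closure({0}) = {0,1,2,4}
'a' @ 1: {1,2,3,4,5}  ✓accept
'a' @ 2: {1,2,3,4,5}  ✓accept
'a' @ 3: {1,2,3,4,5}  ✓accept
'c' @ 4: {5}  ✓accept
final: {5}; accept 5 in set

Answer: ACCEPT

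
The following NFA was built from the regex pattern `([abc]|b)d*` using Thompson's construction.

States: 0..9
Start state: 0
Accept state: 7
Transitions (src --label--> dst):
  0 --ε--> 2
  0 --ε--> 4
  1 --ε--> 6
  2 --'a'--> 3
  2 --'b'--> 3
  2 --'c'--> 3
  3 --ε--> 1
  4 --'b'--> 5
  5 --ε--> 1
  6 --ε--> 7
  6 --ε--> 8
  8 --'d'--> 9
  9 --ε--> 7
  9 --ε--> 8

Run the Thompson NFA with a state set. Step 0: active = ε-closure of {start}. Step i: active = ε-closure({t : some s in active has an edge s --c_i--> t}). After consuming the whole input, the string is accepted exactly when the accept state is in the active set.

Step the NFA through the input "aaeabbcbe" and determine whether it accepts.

initial (ε-close {0}): {0,2,4}
'a' @ 1: {1,3,6,7,8}  (accept∈set)
'a' @ 2: {}  — state set empty
rest 'eabbcbe' ignored (set empty)
after full input: {}  (accept=7 not in)

Answer: REJECT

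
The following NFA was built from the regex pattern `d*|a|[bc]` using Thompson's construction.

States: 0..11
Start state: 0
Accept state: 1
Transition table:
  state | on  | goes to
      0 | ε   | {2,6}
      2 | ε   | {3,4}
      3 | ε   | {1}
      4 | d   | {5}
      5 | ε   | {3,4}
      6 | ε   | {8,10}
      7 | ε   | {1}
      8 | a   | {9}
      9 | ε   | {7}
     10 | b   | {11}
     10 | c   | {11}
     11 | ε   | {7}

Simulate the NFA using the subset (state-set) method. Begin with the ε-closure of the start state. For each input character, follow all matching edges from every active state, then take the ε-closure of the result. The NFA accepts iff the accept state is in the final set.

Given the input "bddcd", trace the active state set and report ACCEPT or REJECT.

Answer: REJECT

Derivation:
initial (ε-close {0}): {0,1,2,3,4,6,8,10}
'b' @ 1: {1,7,11}  ✓accept
'd' @ 2: {}  — no active states
rest 'dcd' ignored (set empty)
after full input: {}  (accept=1 not in)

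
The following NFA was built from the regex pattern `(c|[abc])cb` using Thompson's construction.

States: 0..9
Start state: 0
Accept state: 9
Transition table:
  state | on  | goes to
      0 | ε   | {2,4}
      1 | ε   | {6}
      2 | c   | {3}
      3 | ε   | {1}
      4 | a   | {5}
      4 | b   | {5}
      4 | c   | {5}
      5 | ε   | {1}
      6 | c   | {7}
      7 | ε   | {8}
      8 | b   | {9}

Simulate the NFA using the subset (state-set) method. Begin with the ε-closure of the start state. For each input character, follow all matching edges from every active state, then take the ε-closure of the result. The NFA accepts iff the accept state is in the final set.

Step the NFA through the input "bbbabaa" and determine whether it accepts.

initial (ε-close {0}): {0,2,4}
'b' @ 1: {1,5,6}
'b' @ 2: {}  — state set empty
rest 'babaa' ignored (set empty)
end set {} — state 9 not in

Answer: REJECT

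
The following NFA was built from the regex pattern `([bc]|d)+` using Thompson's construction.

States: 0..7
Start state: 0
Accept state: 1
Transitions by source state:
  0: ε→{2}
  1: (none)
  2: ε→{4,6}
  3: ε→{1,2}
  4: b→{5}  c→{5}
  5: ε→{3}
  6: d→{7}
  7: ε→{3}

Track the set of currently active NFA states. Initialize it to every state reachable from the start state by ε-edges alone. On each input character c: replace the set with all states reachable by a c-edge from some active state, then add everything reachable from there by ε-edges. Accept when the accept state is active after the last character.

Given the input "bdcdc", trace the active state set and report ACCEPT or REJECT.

Answer: ACCEPT

Derivation:
initial (ε-close {0}): {0,2,4,6}
'b' @ 1: {1,2,3,4,5,6}  (accept∈set)
'd' @ 2: {1,2,3,4,6,7}  (accept∈set)
'c' @ 3: {1,2,3,4,5,6}  (accept∈set)
'd' @ 4: {1,2,3,4,6,7}  (accept∈set)
'c' @ 5: {1,2,3,4,5,6}  (accept∈set)
final: {1,2,3,4,5,6}; accept 1 in set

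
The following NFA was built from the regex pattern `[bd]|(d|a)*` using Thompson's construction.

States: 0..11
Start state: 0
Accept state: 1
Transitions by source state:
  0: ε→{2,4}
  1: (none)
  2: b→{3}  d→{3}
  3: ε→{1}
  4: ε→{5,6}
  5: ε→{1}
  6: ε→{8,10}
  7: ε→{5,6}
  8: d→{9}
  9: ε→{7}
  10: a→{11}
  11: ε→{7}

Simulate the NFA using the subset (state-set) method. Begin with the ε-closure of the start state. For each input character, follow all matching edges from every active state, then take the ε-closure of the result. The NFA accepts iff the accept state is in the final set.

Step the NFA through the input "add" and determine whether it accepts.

Answer: ACCEPT

Trace:
start: ε-closure({0}) = {0,1,2,4,5,6,8,10}
'a' @ 1: {1,5,6,7,8,10,11}  (accept∈set)
'd' @ 2: {1,5,6,7,8,9,10}  (accept∈set)
'd' @ 3: {1,5,6,7,8,9,10}  (accept∈set)
after full input: {1,5,6,7,8,9,10}  (accept=1 in)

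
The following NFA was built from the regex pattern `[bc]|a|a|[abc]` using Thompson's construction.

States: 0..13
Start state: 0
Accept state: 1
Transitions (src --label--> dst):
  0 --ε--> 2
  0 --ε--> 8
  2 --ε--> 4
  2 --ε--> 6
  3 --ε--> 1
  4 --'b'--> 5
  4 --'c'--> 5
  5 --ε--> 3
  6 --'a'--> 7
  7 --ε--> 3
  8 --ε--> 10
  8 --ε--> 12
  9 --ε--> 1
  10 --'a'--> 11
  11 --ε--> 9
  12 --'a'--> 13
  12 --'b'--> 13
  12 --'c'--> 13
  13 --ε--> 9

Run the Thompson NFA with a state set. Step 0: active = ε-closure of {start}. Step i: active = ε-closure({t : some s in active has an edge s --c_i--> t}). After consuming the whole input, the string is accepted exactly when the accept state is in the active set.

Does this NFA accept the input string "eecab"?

start: ε-closure({0}) = {0,2,4,6,8,10,12}
'e' @ 1: {}  — no active states
rest 'ecab' ignored (set empty)
final: {}; accept 1 not in set

Answer: REJECT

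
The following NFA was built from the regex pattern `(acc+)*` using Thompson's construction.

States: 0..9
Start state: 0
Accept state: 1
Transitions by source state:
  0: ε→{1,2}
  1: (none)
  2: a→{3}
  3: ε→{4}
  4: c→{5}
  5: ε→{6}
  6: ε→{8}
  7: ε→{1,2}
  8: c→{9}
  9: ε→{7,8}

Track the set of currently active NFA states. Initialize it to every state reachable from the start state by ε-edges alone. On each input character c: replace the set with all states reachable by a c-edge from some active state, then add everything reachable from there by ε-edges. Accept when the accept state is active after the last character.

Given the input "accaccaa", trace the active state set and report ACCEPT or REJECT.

start: ε-closure({0}) = {0,1,2}
'a' @ 1: {3,4}
'c' @ 2: {5,6,8}
'c' @ 3: {1,2,7,8,9}  (accept∈set)
'a' @ 4: {3,4}
'c' @ 5: {5,6,8}
'c' @ 6: {1,2,7,8,9}  (accept∈set)
'a' @ 7: {3,4}
'a' @ 8: {}  — dead — no transitions
after full input: {}  (accept=1 not in)

Answer: REJECT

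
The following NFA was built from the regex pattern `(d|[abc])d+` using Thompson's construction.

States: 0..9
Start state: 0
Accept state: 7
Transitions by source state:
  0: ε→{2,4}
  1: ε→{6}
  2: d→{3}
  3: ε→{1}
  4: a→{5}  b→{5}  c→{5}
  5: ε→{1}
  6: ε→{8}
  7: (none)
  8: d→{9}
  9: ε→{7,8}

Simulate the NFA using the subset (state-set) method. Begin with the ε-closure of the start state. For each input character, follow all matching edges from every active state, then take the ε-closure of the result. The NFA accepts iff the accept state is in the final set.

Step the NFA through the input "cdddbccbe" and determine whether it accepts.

Answer: REJECT

Steps:
S₀ = ε-closure({0}) = {0,2,4}
'c' @ 1: {1,5,6,8}
'd' @ 2: {7,8,9}  ✓accept
'd' @ 3: {7,8,9}  ✓accept
'd' @ 4: {7,8,9}  ✓accept
'b' @ 5: {}  — dead — no transitions
rest 'ccbe' ignored (set empty)
after full input: {}  (accept=7 not in)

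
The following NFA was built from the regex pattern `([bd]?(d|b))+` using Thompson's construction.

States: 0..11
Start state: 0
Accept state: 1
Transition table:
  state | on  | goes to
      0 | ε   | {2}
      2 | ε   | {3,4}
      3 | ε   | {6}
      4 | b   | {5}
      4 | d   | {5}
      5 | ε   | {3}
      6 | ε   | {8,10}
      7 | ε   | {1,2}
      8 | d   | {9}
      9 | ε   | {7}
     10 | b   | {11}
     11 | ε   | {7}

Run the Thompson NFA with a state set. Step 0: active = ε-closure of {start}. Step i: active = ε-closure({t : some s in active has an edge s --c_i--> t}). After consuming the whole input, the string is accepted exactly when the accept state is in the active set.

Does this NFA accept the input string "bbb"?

start: ε-closure({0}) = {0,2,3,4,6,8,10}
'b' @ 1: {1,2,3,4,5,6,7,8,10,11}  ✓accept
'b' @ 2: {1,2,3,4,5,6,7,8,10,11}  ✓accept
'b' @ 3: {1,2,3,4,5,6,7,8,10,11}  ✓accept
after full input: {1,2,3,4,5,6,7,8,10,11}  (accept=1 in)

Answer: ACCEPT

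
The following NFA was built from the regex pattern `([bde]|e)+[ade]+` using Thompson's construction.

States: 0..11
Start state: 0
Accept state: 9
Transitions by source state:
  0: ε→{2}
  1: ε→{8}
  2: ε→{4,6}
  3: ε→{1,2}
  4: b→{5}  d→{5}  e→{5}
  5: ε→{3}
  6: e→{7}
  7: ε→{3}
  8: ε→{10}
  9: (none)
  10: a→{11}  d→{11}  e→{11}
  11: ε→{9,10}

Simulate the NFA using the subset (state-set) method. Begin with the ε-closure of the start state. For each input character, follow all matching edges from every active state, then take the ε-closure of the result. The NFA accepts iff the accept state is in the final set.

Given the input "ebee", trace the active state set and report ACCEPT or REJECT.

Answer: ACCEPT

Steps:
initial (ε-close {0}): {0,2,4,6}
'e' @ 1: {1,2,3,4,5,6,7,8,10}
'b' @ 2: {1,2,3,4,5,6,8,10}
'e' @ 3: {1,2,3,4,5,6,7,8,9,10,11}  (accept∈set)
'e' @ 4: {1,2,3,4,5,6,7,8,9,10,11}  (accept∈set)
final: {1,2,3,4,5,6,7,8,9,10,11}; accept 9 in set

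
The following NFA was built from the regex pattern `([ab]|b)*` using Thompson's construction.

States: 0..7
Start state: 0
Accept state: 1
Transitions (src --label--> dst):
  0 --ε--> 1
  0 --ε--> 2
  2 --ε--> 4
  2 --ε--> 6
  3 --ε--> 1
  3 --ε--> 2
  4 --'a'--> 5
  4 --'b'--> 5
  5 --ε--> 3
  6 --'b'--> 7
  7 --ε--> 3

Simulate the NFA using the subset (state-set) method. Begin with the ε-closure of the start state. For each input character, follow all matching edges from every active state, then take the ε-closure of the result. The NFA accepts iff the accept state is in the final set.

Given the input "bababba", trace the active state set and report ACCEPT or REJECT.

Answer: ACCEPT

Steps:
initial (ε-close {0}): {0,1,2,4,6}
'b' @ 1: {1,2,3,4,5,6,7}  ✓accept
'a' @ 2: {1,2,3,4,5,6}  ✓accept
'b' @ 3: {1,2,3,4,5,6,7}  ✓accept
'a' @ 4: {1,2,3,4,5,6}  ✓accept
'b' @ 5: {1,2,3,4,5,6,7}  ✓accept
'b' @ 6: {1,2,3,4,5,6,7}  ✓accept
'a' @ 7: {1,2,3,4,5,6}  ✓accept
final: {1,2,3,4,5,6}; accept 1 in set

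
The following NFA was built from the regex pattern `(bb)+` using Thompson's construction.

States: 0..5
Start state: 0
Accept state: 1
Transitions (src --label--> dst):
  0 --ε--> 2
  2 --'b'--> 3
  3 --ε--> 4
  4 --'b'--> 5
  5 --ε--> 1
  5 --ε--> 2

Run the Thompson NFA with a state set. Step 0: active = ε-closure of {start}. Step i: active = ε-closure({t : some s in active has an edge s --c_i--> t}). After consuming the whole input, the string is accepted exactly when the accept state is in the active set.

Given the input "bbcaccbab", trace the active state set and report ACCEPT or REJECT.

initial (ε-close {0}): {0,2}
'b' @ 1: {3,4}
'b' @ 2: {1,2,5}  [accepting]
'c' @ 3: {}  — dead — no transitions
rest 'accbab' ignored (set empty)
end set {} — state 1 not in

Answer: REJECT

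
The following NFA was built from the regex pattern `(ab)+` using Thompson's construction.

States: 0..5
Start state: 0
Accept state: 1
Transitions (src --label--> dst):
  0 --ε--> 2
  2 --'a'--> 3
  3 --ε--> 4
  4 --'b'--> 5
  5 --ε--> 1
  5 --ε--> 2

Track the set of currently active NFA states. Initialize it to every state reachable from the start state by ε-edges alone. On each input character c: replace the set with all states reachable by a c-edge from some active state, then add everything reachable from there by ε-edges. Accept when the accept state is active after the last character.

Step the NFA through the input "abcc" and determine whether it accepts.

Answer: REJECT

Trace:
start: ε-closure({0}) = {0,2}
'a' @ 1: {3,4}
'b' @ 2: {1,2,5}  [accepting]
'c' @ 3: {}  — dead — no transitions
rest 'c' ignored (set empty)
after full input: {}  (accept=1 not in)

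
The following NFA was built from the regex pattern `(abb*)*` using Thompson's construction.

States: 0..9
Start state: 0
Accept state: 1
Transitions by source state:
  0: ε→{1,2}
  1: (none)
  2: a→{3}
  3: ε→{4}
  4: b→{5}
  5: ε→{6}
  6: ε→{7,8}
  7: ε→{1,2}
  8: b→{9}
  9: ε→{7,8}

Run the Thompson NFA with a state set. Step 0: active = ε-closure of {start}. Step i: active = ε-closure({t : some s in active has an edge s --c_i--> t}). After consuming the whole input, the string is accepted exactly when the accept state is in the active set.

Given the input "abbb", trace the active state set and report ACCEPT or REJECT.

Answer: ACCEPT

Derivation:
start: ε-closure({0}) = {0,1,2}
'a' @ 1: {3,4}
'b' @ 2: {1,2,5,6,7,8}  (accept∈set)
'b' @ 3: {1,2,7,8,9}  (accept∈set)
'b' @ 4: {1,2,7,8,9}  (accept∈set)
final: {1,2,7,8,9}; accept 1 in set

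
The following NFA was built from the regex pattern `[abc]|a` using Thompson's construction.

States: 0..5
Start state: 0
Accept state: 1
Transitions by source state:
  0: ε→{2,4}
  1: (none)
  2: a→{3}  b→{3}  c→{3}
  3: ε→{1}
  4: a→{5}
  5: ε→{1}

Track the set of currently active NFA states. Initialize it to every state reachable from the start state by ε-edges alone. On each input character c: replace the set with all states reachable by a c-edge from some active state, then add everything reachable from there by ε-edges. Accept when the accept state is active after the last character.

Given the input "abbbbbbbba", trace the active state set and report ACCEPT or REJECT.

S₀ = ε-closure({0}) = {0,2,4}
'a' @ 1: {1,3,5}  (accept∈set)
'b' @ 2: {}  — no active states
rest 'bbbbbbba' ignored (set empty)
final: {}; accept 1 not in set

Answer: REJECT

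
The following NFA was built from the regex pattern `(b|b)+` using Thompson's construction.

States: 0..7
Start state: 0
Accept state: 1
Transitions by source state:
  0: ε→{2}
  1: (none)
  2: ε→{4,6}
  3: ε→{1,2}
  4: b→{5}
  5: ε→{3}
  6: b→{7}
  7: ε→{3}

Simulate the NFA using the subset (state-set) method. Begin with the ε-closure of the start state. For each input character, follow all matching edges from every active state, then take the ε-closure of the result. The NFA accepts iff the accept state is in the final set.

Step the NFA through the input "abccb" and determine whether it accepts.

S₀ = ε-closure({0}) = {0,2,4,6}
'a' @ 1: {}  — dead — no transitions
rest 'bccb' ignored (set empty)
after full input: {}  (accept=1 not in)

Answer: REJECT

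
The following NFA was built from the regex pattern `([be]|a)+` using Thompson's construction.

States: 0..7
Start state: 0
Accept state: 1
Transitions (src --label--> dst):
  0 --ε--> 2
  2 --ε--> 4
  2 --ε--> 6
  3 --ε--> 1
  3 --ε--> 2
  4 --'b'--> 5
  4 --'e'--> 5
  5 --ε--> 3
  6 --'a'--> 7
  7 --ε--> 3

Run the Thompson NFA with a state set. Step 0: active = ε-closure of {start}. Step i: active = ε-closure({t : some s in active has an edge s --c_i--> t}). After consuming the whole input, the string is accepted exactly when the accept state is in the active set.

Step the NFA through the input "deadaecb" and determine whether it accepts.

Answer: REJECT

Trace:
S₀ = ε-closure({0}) = {0,2,4,6}
'd' @ 1: {}  — state set empty
rest 'eadaecb' ignored (set empty)
end set {} — state 1 not in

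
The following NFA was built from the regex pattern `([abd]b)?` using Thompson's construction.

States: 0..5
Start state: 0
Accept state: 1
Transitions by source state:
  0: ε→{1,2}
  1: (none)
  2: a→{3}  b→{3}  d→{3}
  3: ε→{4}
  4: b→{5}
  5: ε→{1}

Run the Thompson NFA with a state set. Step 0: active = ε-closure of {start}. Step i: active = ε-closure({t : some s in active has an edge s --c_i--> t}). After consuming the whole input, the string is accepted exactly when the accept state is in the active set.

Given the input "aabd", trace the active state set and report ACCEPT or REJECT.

Answer: REJECT

Derivation:
S₀ = ε-closure({0}) = {0,1,2}
'a' @ 1: {3,4}
'a' @ 2: {}  — state set empty
rest 'bd' ignored (set empty)
end set {} — state 1 not in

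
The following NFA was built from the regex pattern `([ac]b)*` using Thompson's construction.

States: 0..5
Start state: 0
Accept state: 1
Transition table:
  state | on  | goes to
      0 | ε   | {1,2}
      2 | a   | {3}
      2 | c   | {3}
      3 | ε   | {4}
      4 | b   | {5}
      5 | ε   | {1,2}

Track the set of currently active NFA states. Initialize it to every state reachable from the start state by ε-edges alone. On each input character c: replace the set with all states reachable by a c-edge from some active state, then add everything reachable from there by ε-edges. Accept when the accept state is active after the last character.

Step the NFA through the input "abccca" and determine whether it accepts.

Answer: REJECT

Derivation:
S₀ = ε-closure({0}) = {0,1,2}
'a' @ 1: {3,4}
'b' @ 2: {1,2,5}  [accepting]
'c' @ 3: {3,4}
'c' @ 4: {}  — state set empty
rest 'ca' ignored (set empty)
after full input: {}  (accept=1 not in)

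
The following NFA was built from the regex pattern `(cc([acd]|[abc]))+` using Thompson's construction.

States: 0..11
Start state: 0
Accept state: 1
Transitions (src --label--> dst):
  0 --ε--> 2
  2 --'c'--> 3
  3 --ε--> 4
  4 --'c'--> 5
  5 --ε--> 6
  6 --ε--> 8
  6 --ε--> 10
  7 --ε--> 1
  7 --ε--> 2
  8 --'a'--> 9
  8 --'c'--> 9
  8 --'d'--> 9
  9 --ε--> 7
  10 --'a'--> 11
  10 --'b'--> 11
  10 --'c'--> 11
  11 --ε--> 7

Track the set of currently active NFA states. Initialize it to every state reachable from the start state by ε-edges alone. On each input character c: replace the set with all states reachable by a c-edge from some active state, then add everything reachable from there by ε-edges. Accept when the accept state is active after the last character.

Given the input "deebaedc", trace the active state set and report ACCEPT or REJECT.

Answer: REJECT

Steps:
S₀ = ε-closure({0}) = {0,2}
'd' @ 1: {}  — dead — no transitions
rest 'eebaedc' ignored (set empty)
end set {} — state 1 not in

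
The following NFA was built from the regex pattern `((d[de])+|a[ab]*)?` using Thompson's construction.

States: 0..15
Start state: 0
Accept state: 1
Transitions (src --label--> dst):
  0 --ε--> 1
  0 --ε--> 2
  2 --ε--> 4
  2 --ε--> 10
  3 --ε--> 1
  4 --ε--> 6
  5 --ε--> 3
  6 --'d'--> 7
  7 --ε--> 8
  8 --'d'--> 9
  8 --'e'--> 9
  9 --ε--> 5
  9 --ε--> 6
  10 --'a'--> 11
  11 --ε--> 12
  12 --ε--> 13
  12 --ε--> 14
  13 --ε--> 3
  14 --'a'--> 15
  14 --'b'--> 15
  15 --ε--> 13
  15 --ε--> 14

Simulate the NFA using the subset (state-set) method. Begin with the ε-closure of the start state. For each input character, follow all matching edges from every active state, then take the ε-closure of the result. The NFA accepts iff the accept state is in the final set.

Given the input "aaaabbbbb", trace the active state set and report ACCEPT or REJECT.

initial (ε-close {0}): {0,1,2,4,6,10}
'a' @ 1: {1,3,11,12,13,14}  (accept∈set)
'a' @ 2: {1,3,13,14,15}  (accept∈set)
'a' @ 3: {1,3,13,14,15}  (accept∈set)
'a' @ 4: {1,3,13,14,15}  (accept∈set)
'b' @ 5: {1,3,13,14,15}  (accept∈set)
'b' @ 6: {1,3,13,14,15}  (accept∈set)
'b' @ 7: {1,3,13,14,15}  (accept∈set)
'b' @ 8: {1,3,13,14,15}  (accept∈set)
'b' @ 9: {1,3,13,14,15}  (accept∈set)
after full input: {1,3,13,14,15}  (accept=1 in)

Answer: ACCEPT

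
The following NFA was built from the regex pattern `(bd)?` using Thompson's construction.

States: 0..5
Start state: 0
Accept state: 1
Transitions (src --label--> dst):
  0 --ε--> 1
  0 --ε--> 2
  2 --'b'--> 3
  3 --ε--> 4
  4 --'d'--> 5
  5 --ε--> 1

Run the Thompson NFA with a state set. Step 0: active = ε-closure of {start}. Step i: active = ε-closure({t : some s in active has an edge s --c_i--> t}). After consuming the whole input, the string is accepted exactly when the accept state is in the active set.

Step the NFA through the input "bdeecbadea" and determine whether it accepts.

initial (ε-close {0}): {0,1,2}
'b' @ 1: {3,4}
'd' @ 2: {1,5}  [accepting]
'e' @ 3: {}  — dead — no transitions
rest 'ecbadea' ignored (set empty)
final: {}; accept 1 not in set

Answer: REJECT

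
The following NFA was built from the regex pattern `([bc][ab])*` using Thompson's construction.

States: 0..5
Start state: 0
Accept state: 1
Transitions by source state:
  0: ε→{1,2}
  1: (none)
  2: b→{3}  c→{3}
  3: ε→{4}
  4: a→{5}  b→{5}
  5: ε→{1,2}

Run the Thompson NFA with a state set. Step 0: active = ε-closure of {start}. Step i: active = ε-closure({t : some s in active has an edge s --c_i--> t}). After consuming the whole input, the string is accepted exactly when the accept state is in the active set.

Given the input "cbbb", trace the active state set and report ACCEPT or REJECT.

Answer: ACCEPT

Derivation:
start: ε-closure({0}) = {0,1,2}
'c' @ 1: {3,4}
'b' @ 2: {1,2,5}  ✓accept
'b' @ 3: {3,4}
'b' @ 4: {1,2,5}  ✓accept
after full input: {1,2,5}  (accept=1 in)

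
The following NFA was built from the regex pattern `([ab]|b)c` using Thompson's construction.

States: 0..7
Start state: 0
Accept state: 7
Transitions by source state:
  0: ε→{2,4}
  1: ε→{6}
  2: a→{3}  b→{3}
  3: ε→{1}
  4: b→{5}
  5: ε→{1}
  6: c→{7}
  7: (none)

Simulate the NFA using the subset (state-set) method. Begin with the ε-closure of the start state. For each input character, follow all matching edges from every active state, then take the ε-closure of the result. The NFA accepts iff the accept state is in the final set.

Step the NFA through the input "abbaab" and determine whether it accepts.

initial (ε-close {0}): {0,2,4}
'a' @ 1: {1,3,6}
'b' @ 2: {}  — no active states
rest 'baab' ignored (set empty)
final: {}; accept 7 not in set

Answer: REJECT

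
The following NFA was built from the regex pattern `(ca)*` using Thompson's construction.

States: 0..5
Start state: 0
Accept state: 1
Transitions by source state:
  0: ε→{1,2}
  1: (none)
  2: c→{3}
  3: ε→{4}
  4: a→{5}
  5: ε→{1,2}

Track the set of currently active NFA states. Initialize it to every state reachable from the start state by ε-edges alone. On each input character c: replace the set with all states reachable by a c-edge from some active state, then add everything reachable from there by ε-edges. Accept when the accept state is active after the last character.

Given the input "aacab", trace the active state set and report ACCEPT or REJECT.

initial (ε-close {0}): {0,1,2}
'a' @ 1: {}  — state set empty
rest 'acab' ignored (set empty)
final: {}; accept 1 not in set

Answer: REJECT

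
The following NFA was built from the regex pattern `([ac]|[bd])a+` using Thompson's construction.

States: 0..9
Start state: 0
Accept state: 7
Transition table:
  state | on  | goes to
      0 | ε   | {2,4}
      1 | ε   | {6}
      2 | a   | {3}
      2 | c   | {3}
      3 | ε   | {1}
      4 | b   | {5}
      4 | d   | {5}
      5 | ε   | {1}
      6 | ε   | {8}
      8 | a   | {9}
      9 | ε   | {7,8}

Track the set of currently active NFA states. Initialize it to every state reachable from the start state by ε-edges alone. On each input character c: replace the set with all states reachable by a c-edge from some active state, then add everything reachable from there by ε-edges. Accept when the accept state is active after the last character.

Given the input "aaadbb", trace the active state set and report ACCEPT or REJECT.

Answer: REJECT

Trace:
initial (ε-close {0}): {0,2,4}
'a' @ 1: {1,3,6,8}
'a' @ 2: {7,8,9}  [accepting]
'a' @ 3: {7,8,9}  [accepting]
'd' @ 4: {}  — state set empty
rest 'bb' ignored (set empty)
end set {} — state 7 not in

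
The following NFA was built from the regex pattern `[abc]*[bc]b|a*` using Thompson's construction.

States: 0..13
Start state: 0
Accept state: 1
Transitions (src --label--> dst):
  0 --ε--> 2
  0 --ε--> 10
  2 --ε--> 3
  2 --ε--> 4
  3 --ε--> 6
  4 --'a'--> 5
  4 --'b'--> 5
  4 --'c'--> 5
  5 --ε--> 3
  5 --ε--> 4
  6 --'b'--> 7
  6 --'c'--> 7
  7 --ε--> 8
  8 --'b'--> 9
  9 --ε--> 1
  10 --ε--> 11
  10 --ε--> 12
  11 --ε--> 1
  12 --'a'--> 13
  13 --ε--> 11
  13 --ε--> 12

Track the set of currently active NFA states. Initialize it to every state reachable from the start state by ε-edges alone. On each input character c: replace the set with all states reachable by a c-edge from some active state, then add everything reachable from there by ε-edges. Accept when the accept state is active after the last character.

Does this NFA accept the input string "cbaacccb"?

start: ε-closure({0}) = {0,1,2,3,4,6,10,11,12}
'c' @ 1: {3,4,5,6,7,8}
'b' @ 2: {1,3,4,5,6,7,8,9}  [accepting]
'a' @ 3: {3,4,5,6}
'a' @ 4: {3,4,5,6}
'c' @ 5: {3,4,5,6,7,8}
'c' @ 6: {3,4,5,6,7,8}
'c' @ 7: {3,4,5,6,7,8}
'b' @ 8: {1,3,4,5,6,7,8,9}  [accepting]
end set {1,3,4,5,6,7,8,9} — state 1 in

Answer: ACCEPT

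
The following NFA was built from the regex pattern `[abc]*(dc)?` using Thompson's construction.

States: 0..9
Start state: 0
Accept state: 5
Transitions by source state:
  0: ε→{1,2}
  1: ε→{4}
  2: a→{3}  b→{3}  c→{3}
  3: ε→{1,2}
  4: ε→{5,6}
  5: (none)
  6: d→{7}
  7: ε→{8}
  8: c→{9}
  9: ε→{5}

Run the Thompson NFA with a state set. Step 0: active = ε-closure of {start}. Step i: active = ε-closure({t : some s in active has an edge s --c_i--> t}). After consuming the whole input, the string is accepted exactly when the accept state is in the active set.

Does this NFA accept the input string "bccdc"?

start: ε-closure({0}) = {0,1,2,4,5,6}
'b' @ 1: {1,2,3,4,5,6}  (accept∈set)
'c' @ 2: {1,2,3,4,5,6}  (accept∈set)
'c' @ 3: {1,2,3,4,5,6}  (accept∈set)
'd' @ 4: {7,8}
'c' @ 5: {5,9}  (accept∈set)
end set {5,9} — state 5 in

Answer: ACCEPT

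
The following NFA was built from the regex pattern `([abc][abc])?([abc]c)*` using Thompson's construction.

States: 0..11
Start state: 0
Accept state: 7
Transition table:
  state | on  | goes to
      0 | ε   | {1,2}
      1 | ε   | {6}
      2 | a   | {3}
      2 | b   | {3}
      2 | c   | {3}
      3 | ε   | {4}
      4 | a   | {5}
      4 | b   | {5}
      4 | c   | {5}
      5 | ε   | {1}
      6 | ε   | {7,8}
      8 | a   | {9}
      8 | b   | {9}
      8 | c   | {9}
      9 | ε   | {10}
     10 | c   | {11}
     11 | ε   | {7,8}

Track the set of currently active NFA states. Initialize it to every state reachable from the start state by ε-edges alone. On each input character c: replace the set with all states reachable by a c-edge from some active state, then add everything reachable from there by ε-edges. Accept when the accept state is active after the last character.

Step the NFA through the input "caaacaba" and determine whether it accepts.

S₀ = ε-closure({0}) = {0,1,2,6,7,8}
'c' @ 1: {3,4,9,10}
'a' @ 2: {1,5,6,7,8}  ✓accept
'a' @ 3: {9,10}
'a' @ 4: {}  — state set empty
rest 'caba' ignored (set empty)
final: {}; accept 7 not in set

Answer: REJECT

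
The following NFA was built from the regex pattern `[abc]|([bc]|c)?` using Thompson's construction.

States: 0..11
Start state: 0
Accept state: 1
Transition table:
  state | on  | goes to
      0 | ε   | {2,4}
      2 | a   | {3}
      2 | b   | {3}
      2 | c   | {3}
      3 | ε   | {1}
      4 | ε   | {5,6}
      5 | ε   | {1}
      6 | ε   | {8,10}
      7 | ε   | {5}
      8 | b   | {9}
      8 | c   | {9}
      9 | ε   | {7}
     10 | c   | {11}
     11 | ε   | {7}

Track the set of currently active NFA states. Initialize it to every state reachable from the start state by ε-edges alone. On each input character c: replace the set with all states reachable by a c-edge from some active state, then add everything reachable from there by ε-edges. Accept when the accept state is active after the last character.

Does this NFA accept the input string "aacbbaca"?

Answer: REJECT

Trace:
initial (ε-close {0}): {0,1,2,4,5,6,8,10}
'a' @ 1: {1,3}  (accept∈set)
'a' @ 2: {}  — dead — no transitions
rest 'cbbaca' ignored (set empty)
final: {}; accept 1 not in set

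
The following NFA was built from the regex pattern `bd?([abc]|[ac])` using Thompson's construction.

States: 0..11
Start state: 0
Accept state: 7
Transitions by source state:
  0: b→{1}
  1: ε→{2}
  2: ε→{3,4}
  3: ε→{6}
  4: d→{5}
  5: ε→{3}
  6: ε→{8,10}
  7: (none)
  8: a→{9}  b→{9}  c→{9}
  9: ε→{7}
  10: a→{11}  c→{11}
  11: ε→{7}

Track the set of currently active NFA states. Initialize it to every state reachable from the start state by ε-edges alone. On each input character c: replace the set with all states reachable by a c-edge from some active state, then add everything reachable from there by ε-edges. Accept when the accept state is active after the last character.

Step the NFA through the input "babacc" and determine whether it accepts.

S₀ = ε-closure({0}) = {0}
'b' @ 1: {1,2,3,4,6,8,10}
'a' @ 2: {7,9,11}  (accept∈set)
'b' @ 3: {}  — state set empty
rest 'acc' ignored (set empty)
final: {}; accept 7 not in set

Answer: REJECT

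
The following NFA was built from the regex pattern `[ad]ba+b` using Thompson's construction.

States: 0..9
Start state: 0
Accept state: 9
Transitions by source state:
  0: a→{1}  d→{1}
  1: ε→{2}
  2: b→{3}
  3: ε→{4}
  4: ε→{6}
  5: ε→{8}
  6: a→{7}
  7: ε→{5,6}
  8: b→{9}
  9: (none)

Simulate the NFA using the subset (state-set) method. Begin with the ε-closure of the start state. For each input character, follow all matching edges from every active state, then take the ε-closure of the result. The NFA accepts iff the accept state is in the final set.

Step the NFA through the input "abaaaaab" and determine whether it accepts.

initial (ε-close {0}): {0}
'a' @ 1: {1,2}
'b' @ 2: {3,4,6}
'a' @ 3: {5,6,7,8}
'a' @ 4: {5,6,7,8}
'a' @ 5: {5,6,7,8}
'a' @ 6: {5,6,7,8}
'a' @ 7: {5,6,7,8}
'b' @ 8: {9}  (accept∈set)
final: {9}; accept 9 in set

Answer: ACCEPT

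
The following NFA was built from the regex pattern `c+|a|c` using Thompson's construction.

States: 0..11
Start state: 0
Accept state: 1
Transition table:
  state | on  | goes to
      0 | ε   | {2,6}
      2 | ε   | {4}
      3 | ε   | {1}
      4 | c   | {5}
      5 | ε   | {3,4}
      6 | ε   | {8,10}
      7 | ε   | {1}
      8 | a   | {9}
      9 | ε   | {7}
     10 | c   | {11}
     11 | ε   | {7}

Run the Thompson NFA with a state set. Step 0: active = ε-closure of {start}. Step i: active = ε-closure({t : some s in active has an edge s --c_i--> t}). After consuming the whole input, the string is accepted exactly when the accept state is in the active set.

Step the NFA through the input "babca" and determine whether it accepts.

Answer: REJECT

Trace:
initial (ε-close {0}): {0,2,4,6,8,10}
'b' @ 1: {}  — no active states
rest 'abca' ignored (set empty)
final: {}; accept 1 not in set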